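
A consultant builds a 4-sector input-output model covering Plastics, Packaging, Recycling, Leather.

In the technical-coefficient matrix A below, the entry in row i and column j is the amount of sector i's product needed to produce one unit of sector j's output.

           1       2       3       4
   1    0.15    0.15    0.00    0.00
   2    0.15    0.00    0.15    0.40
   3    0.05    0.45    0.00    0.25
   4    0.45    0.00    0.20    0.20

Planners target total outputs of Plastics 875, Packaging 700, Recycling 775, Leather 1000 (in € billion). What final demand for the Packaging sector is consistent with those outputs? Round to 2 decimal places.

I − A =
  [   0.85    -0.15     0.00     0.00]
  [  -0.15     1.00    -0.15    -0.40]
  [  -0.05    -0.45     1.00    -0.25]
  [  -0.45     0.00    -0.20     0.80]
d = (I − A) x:
  d_1 = (+0.85)·875 + (-0.15)·700 + (+0.00)·775 + (+0.00)·1000 = 638.75
  d_2 = (-0.15)·875 + (+1.00)·700 + (-0.15)·775 + (-0.40)·1000 = 52.50
  d_3 = (-0.05)·875 + (-0.45)·700 + (+1.00)·775 + (-0.25)·1000 = 166.25
  d_4 = (-0.45)·875 + (+0.00)·700 + (-0.20)·775 + (+0.80)·1000 = 251.25

d_2 = 52.50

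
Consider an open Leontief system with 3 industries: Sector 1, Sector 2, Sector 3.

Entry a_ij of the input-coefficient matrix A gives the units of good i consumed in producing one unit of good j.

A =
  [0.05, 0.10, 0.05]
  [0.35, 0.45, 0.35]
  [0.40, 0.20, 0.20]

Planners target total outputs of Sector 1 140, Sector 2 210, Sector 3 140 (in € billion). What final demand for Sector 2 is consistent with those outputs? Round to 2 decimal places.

I − A =
  [   0.95    -0.10    -0.05]
  [  -0.35     0.55    -0.35]
  [  -0.40    -0.20     0.80]
d = (I − A) x:
  d_1 = (+0.95)·140 + (-0.10)·210 + (-0.05)·140 = 105.00
  d_2 = (-0.35)·140 + (+0.55)·210 + (-0.35)·140 = 17.50
  d_3 = (-0.40)·140 + (-0.20)·210 + (+0.80)·140 = 14.00

d_2 = 17.50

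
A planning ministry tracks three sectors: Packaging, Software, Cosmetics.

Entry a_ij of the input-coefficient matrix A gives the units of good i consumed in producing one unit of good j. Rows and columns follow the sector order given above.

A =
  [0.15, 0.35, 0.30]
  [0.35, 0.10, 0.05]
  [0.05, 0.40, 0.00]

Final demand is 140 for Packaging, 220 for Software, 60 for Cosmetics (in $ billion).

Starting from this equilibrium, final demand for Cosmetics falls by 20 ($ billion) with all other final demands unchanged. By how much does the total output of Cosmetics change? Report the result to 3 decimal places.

I − A =
  [   0.85    -0.35    -0.30]
  [  -0.35     0.90    -0.05]
  [  -0.05    -0.40     1.00]
Cofactors of I−A, C_ij = (−1)^(i+j)·(minor ij) (rows/columns in the sector order above):
  C_11 = (0.90)(1.00) − (-0.05)(-0.40) = 0.8800
  C_12 = −[(-0.35)(1.00) − (-0.05)(-0.05)] = 0.3525
  C_13 = (-0.35)(-0.40) − (0.90)(-0.05) = 0.1850
  C_21 = −[(-0.35)(1.00) − (-0.30)(-0.40)] = 0.4700
  C_22 = (0.85)(1.00) − (-0.30)(-0.05) = 0.8350
  C_23 = −[(0.85)(-0.40) − (-0.35)(-0.05)] = 0.3575
  C_31 = (-0.35)(-0.05) − (-0.30)(0.90) = 0.2875
  C_32 = −[(0.85)(-0.05) − (-0.30)(-0.35)] = 0.1475
  C_33 = (0.85)(0.90) − (-0.35)(-0.35) = 0.6425
det(I−A) = Σ_j (I−A)_1j·C_1j = (0.85)(0.8800) + (-0.35)(0.3525) + (-0.30)(0.1850) = 0.569125
adj(I−A) = Cᵀ =
  [ 0.8800   0.4700   0.2875]
  [ 0.3525   0.8350   0.1475]
  [ 0.1850   0.3575   0.6425]
(I − A)⁻¹ = adj(I−A) / det(I−A) ≈
  [   1.5462     0.8258     0.5052]
  [   0.6194     1.4672     0.2592]
  [   0.3251     0.6282     1.1289]
Δx = (I − A)⁻¹ Δd with Δd having -20 in the Cosmetics component and 0 elsewhere.
So Δx_C = L_CC · (-20), where L_CC = adj(I−A)_CC / det(I−A) = 0.6425 / 0.569125.
Δx_C = 0.6425 × (-20) / 0.569125 = -12.85 / 0.569125 ≈ -22.579.

Δx_C = -22.579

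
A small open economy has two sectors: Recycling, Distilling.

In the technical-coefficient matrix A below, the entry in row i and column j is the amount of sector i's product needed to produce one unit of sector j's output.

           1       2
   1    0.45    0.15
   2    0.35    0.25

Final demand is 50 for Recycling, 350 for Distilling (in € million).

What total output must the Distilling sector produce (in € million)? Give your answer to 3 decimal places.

x_2 = 583.333

I − A =
  [   0.55    -0.15]
  [  -0.35     0.75]
det(I−A) = (0.55)(0.75) − (-0.15)(-0.35) = 0.3600
adj(I−A) = [[0.75, 0.15], [0.35, 0.55]]
(I − A)⁻¹ = adj(I−A) / det(I−A) ≈
  [   2.0833     0.4167]
  [   0.9722     1.5278]
x = (I − A)⁻¹ d = adj(I−A)·d / det(I−A), with det(I−A) = 0.3600:
  x_1 = (0.75·50 + 0.15·350) / 0.3600 = 90.00 / 0.3600 = 250.000
  x_2 = (0.35·50 + 0.55·350) / 0.3600 = 210.00 / 0.3600 ≈ 583.333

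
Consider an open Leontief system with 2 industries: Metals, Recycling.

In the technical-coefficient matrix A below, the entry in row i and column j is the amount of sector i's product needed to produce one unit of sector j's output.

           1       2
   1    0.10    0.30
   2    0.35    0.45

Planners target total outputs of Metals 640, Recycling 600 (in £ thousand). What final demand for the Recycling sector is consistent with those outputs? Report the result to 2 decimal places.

I − A =
  [   0.90    -0.30]
  [  -0.35     0.55]
d = (I − A) x:
  d_1 = (+0.90)·640 + (-0.30)·600 = 396.00
  d_2 = (-0.35)·640 + (+0.55)·600 = 106.00

d_2 = 106.00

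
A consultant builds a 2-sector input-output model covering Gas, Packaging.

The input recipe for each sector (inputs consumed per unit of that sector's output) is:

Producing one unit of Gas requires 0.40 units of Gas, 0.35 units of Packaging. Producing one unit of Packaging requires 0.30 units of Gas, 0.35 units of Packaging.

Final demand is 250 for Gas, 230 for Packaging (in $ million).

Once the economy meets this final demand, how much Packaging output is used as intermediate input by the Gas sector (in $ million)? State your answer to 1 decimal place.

I − A =
  [   0.60    -0.30]
  [  -0.35     0.65]
det(I−A) = (0.60)(0.65) − (-0.30)(-0.35) = 0.2850
adj(I−A) = [[0.65, 0.30], [0.35, 0.60]]
(I − A)⁻¹ = adj(I−A) / det(I−A) ≈
  [   2.2807     1.0526]
  [   1.2281     2.1053]
First solve x = (I − A)⁻¹ d = adj(I−A)·d / det(I−A); in particular x_1 = (0.65·250 + 0.30·230) / 0.2850 = 231.50 / 0.2850 ≈ 812.281.
Intermediate flow from 2 to 1: z_21 = a_21 · x_1 = 0.35 × 231.50 / 0.2850 = 81.025 / 0.2850 ≈ 284.3.

z_21 = 284.3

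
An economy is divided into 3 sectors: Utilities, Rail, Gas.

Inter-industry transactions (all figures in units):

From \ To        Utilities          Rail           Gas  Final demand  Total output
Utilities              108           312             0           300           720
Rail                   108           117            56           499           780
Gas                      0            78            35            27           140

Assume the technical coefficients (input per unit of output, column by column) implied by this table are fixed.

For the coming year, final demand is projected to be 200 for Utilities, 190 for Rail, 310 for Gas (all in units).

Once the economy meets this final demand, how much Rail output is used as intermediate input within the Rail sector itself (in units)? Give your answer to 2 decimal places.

z_RR = 80.70

Technical coefficients a_ij = z_ij / X_j:
  a_UU = 108/720 = 0.15, a_RU = 108/720 = 0.15, a_GU = 0/720 = 0.00
  a_UR = 312/780 = 0.40, a_RR = 117/780 = 0.15, a_GR = 78/780 = 0.10
  a_UG = 0/140 = 0.00, a_RG = 56/140 = 0.40, a_GG = 35/140 = 0.25
I − A =
  [   0.85    -0.40     0.00]
  [  -0.15     0.85    -0.40]
  [   0.00    -0.10     0.75]
Cofactors of I−A, C_ij = (−1)^(i+j)·(minor ij) (rows/columns in the sector order above):
  C_11 = (0.85)(0.75) − (-0.40)(-0.10) = 0.5975
  C_12 = −[(-0.15)(0.75) − (-0.40)(0.00)] = 0.1125
  C_13 = (-0.15)(-0.10) − (0.85)(0.00) = 0.0150
  C_21 = −[(-0.40)(0.75) − (0.00)(-0.10)] = 0.3000
  C_22 = (0.85)(0.75) − (0.00)(0.00) = 0.6375
  C_23 = −[(0.85)(-0.10) − (-0.40)(0.00)] = 0.0850
  C_31 = (-0.40)(-0.40) − (0.00)(0.85) = 0.1600
  C_32 = −[(0.85)(-0.40) − (0.00)(-0.15)] = 0.3400
  C_33 = (0.85)(0.85) − (-0.40)(-0.15) = 0.6625
det(I−A) = Σ_j (I−A)_1j·C_1j = (0.85)(0.5975) + (-0.40)(0.1125) + (0.00)(0.0150) = 0.462875
adj(I−A) = Cᵀ =
  [ 0.5975   0.3000   0.1600]
  [ 0.1125   0.6375   0.3400]
  [ 0.0150   0.0850   0.6625]
(I − A)⁻¹ = adj(I−A) / det(I−A) ≈
  [   1.2908     0.6481     0.3457]
  [   0.2430     1.3773     0.7345]
  [   0.0324     0.1836     1.4313]
First solve x = (I − A)⁻¹ d = adj(I−A)·d / det(I−A); in particular x_R = (0.1125·200 + 0.6375·190 + 0.3400·310) / 0.462875 = 249.025 / 0.462875 ≈ 537.9962.
Intermediate flow from R to R: z_RR = a_RR · x_R = 0.15 × 249.025 / 0.462875 = 37.35375 / 0.462875 ≈ 80.70.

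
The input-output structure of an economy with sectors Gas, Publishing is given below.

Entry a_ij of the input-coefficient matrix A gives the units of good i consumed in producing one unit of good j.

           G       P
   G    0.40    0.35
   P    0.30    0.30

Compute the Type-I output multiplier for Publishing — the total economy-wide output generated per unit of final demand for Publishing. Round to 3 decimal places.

m_P = 3.016

I − A =
  [   0.60    -0.35]
  [  -0.30     0.70]
det(I−A) = (0.60)(0.70) − (-0.35)(-0.30) = 0.3150
adj(I−A) = [[0.70, 0.35], [0.30, 0.60]]
(I − A)⁻¹ = adj(I−A) / det(I−A) ≈
  [   2.2222     1.1111]
  [   0.9524     1.9048]
The output multiplier for sector j is the column-j sum of the Leontief inverse (I − A)⁻¹ = adj(I−A) / det(I−A).
Column P of adj(I−A): (0.35, 0.60); det(I−A) = 0.3150.
m_P = (0.35 + 0.60) / 0.3150 = 0.95 / 0.3150 ≈ 3.016.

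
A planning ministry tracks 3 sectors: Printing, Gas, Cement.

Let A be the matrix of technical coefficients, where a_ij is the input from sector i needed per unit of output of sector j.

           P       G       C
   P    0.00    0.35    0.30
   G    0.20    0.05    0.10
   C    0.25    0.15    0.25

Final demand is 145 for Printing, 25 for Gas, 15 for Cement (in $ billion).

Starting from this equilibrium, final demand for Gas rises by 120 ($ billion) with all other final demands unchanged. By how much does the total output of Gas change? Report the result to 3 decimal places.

I − A =
  [   1.00    -0.35    -0.30]
  [  -0.20     0.95    -0.10]
  [  -0.25    -0.15     0.75]
Cofactors of I−A, C_ij = (−1)^(i+j)·(minor ij) (rows/columns in the sector order above):
  C_11 = (0.95)(0.75) − (-0.10)(-0.15) = 0.6975
  C_12 = −[(-0.20)(0.75) − (-0.10)(-0.25)] = 0.1750
  C_13 = (-0.20)(-0.15) − (0.95)(-0.25) = 0.2675
  C_21 = −[(-0.35)(0.75) − (-0.30)(-0.15)] = 0.3075
  C_22 = (1.00)(0.75) − (-0.30)(-0.25) = 0.6750
  C_23 = −[(1.00)(-0.15) − (-0.35)(-0.25)] = 0.2375
  C_31 = (-0.35)(-0.10) − (-0.30)(0.95) = 0.3200
  C_32 = −[(1.00)(-0.10) − (-0.30)(-0.20)] = 0.1600
  C_33 = (1.00)(0.95) − (-0.35)(-0.20) = 0.8800
det(I−A) = Σ_j (I−A)_1j·C_1j = (1.00)(0.6975) + (-0.35)(0.1750) + (-0.30)(0.2675) = 0.5560
adj(I−A) = Cᵀ =
  [ 0.6975   0.3075   0.3200]
  [ 0.1750   0.6750   0.1600]
  [ 0.2675   0.2375   0.8800]
(I − A)⁻¹ = adj(I−A) / det(I−A) ≈
  [   1.2545     0.5531     0.5755]
  [   0.3147     1.2140     0.2878]
  [   0.4811     0.4272     1.5827]
Δx = (I − A)⁻¹ Δd with Δd having +120 in the Gas component and 0 elsewhere.
So Δx_G = L_GG · (+120), where L_GG = adj(I−A)_GG / det(I−A) = 0.6750 / 0.5560.
Δx_G = 0.6750 × (+120) / 0.5560 = 81.00 / 0.5560 ≈ 145.683.

Δx_G = 145.683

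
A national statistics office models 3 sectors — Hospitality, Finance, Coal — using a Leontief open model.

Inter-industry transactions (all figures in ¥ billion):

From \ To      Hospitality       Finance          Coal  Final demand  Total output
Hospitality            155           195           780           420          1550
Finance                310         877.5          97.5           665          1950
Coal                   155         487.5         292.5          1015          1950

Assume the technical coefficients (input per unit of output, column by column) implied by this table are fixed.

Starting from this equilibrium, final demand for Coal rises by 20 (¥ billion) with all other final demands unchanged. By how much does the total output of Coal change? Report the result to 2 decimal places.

Technical coefficients a_ij = z_ij / X_j:
  a_HH = 155/1550 = 0.10, a_FH = 310/1550 = 0.20, a_CH = 155/1550 = 0.10
  a_HF = 195/1950 = 0.10, a_FF = 877.5/1950 = 0.45, a_CF = 487.5/1950 = 0.25
  a_HC = 780/1950 = 0.40, a_FC = 97.5/1950 = 0.05, a_CC = 292.5/1950 = 0.15
I − A =
  [   0.90    -0.10    -0.40]
  [  -0.20     0.55    -0.05]
  [  -0.10    -0.25     0.85]
Cofactors of I−A, C_ij = (−1)^(i+j)·(minor ij) (rows/columns in the sector order above):
  C_11 = (0.55)(0.85) − (-0.05)(-0.25) = 0.4550
  C_12 = −[(-0.20)(0.85) − (-0.05)(-0.10)] = 0.1750
  C_13 = (-0.20)(-0.25) − (0.55)(-0.10) = 0.1050
  C_21 = −[(-0.10)(0.85) − (-0.40)(-0.25)] = 0.1850
  C_22 = (0.90)(0.85) − (-0.40)(-0.10) = 0.7250
  C_23 = −[(0.90)(-0.25) − (-0.10)(-0.10)] = 0.2350
  C_31 = (-0.10)(-0.05) − (-0.40)(0.55) = 0.2250
  C_32 = −[(0.90)(-0.05) − (-0.40)(-0.20)] = 0.1250
  C_33 = (0.90)(0.55) − (-0.10)(-0.20) = 0.4750
det(I−A) = Σ_j (I−A)_1j·C_1j = (0.90)(0.4550) + (-0.10)(0.1750) + (-0.40)(0.1050) = 0.3500
adj(I−A) = Cᵀ =
  [ 0.4550   0.1850   0.2250]
  [ 0.1750   0.7250   0.1250]
  [ 0.1050   0.2350   0.4750]
(I − A)⁻¹ = adj(I−A) / det(I−A) ≈
  [   1.3000     0.5286     0.6429]
  [   0.5000     2.0714     0.3571]
  [   0.3000     0.6714     1.3571]
Δx = (I − A)⁻¹ Δd with Δd having +20 in the Coal component and 0 elsewhere.
So Δx_C = L_CC · (+20), where L_CC = adj(I−A)_CC / det(I−A) = 0.4750 / 0.3500.
Δx_C = 0.4750 × (+20) / 0.3500 = 9.50 / 0.3500 ≈ 27.14.

Δx_C = 27.14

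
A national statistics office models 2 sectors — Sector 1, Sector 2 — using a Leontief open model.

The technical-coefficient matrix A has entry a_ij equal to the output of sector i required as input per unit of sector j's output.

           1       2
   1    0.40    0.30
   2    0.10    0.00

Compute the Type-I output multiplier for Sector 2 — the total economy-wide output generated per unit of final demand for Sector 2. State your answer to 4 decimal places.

m_2 = 1.5789

I − A =
  [   0.60    -0.30]
  [  -0.10     1.00]
det(I−A) = (0.60)(1.00) − (-0.30)(-0.10) = 0.5700
adj(I−A) = [[1.00, 0.30], [0.10, 0.60]]
(I − A)⁻¹ = adj(I−A) / det(I−A) ≈
  [   1.75439     0.52632]
  [   0.17544     1.05263]
The output multiplier for sector j is the column-j sum of the Leontief inverse (I − A)⁻¹ = adj(I−A) / det(I−A).
Column 2 of adj(I−A): (0.30, 0.60); det(I−A) = 0.5700.
m_2 = (0.30 + 0.60) / 0.5700 = 0.90 / 0.5700 ≈ 1.5789.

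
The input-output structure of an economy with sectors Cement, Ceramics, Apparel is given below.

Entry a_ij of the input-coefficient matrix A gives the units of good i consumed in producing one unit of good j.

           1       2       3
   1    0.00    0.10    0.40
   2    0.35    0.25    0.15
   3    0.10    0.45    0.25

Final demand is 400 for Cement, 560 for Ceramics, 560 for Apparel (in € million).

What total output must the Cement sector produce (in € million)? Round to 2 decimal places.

I − A =
  [   1.00    -0.10    -0.40]
  [  -0.35     0.75    -0.15]
  [  -0.10    -0.45     0.75]
Cofactors of I−A, C_ij = (−1)^(i+j)·(minor ij) (rows/columns in the sector order above):
  C_11 = (0.75)(0.75) − (-0.15)(-0.45) = 0.4950
  C_12 = −[(-0.35)(0.75) − (-0.15)(-0.10)] = 0.2775
  C_13 = (-0.35)(-0.45) − (0.75)(-0.10) = 0.2325
  C_21 = −[(-0.10)(0.75) − (-0.40)(-0.45)] = 0.2550
  C_22 = (1.00)(0.75) − (-0.40)(-0.10) = 0.7100
  C_23 = −[(1.00)(-0.45) − (-0.10)(-0.10)] = 0.4600
  C_31 = (-0.10)(-0.15) − (-0.40)(0.75) = 0.3150
  C_32 = −[(1.00)(-0.15) − (-0.40)(-0.35)] = 0.2900
  C_33 = (1.00)(0.75) − (-0.10)(-0.35) = 0.7150
det(I−A) = Σ_j (I−A)_1j·C_1j = (1.00)(0.4950) + (-0.10)(0.2775) + (-0.40)(0.2325) = 0.37425
adj(I−A) = Cᵀ =
  [ 0.4950   0.2550   0.3150]
  [ 0.2775   0.7100   0.2900]
  [ 0.2325   0.4600   0.7150]
(I − A)⁻¹ = adj(I−A) / det(I−A) ≈
  [   1.3226     0.6814     0.8417]
  [   0.7415     1.8971     0.7749]
  [   0.6212     1.2291     1.9105]
x = (I − A)⁻¹ d = adj(I−A)·d / det(I−A), with det(I−A) = 0.37425:
  x_1 = (0.4950·400 + 0.2550·560 + 0.3150·560) / 0.37425 = 517.20 / 0.37425 ≈ 1381.96
  x_2 = (0.2775·400 + 0.7100·560 + 0.2900·560) / 0.37425 = 671.00 / 0.37425 ≈ 1792.92
  x_3 = (0.2325·400 + 0.4600·560 + 0.7150·560) / 0.37425 = 751.00 / 0.37425 ≈ 2006.68

x_1 = 1381.96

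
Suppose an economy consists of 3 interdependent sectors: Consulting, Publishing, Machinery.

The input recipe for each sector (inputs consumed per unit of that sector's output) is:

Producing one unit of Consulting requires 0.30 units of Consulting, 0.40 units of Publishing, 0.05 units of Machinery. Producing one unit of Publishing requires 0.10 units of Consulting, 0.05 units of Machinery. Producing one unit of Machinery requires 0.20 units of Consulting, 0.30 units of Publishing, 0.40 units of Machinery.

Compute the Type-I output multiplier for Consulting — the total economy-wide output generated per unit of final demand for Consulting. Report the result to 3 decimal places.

I − A =
  [   0.70    -0.10    -0.20]
  [  -0.40     1.00    -0.30]
  [  -0.05    -0.05     0.60]
Cofactors of I−A, C_ij = (−1)^(i+j)·(minor ij) (rows/columns in the sector order above):
  C_11 = (1.00)(0.60) − (-0.30)(-0.05) = 0.5850
  C_12 = −[(-0.40)(0.60) − (-0.30)(-0.05)] = 0.2550
  C_13 = (-0.40)(-0.05) − (1.00)(-0.05) = 0.0700
  C_21 = −[(-0.10)(0.60) − (-0.20)(-0.05)] = 0.0700
  C_22 = (0.70)(0.60) − (-0.20)(-0.05) = 0.4100
  C_23 = −[(0.70)(-0.05) − (-0.10)(-0.05)] = 0.0400
  C_31 = (-0.10)(-0.30) − (-0.20)(1.00) = 0.2300
  C_32 = −[(0.70)(-0.30) − (-0.20)(-0.40)] = 0.2900
  C_33 = (0.70)(1.00) − (-0.10)(-0.40) = 0.6600
det(I−A) = Σ_j (I−A)_1j·C_1j = (0.70)(0.5850) + (-0.10)(0.2550) + (-0.20)(0.0700) = 0.3700
adj(I−A) = Cᵀ =
  [ 0.5850   0.0700   0.2300]
  [ 0.2550   0.4100   0.2900]
  [ 0.0700   0.0400   0.6600]
(I − A)⁻¹ = adj(I−A) / det(I−A) ≈
  [   1.5811     0.1892     0.6216]
  [   0.6892     1.1081     0.7838]
  [   0.1892     0.1081     1.7838]
The output multiplier for sector j is the column-j sum of the Leontief inverse (I − A)⁻¹ = adj(I−A) / det(I−A).
Column 1 of adj(I−A): (0.5850, 0.2550, 0.0700); det(I−A) = 0.3700.
m_1 = (0.5850 + 0.2550 + 0.0700) / 0.3700 = 0.91 / 0.3700 ≈ 2.459.

m_1 = 2.459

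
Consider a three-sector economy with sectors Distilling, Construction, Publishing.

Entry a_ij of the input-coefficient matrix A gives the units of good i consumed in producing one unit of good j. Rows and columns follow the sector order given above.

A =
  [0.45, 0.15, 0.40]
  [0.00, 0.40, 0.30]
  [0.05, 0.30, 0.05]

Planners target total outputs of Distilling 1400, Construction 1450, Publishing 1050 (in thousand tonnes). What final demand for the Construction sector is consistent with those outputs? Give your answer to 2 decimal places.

I − A =
  [   0.55    -0.15    -0.40]
  [   0.00     0.60    -0.30]
  [  -0.05    -0.30     0.95]
d = (I − A) x:
  d_1 = (+0.55)·1400 + (-0.15)·1450 + (-0.40)·1050 = 132.50
  d_2 = (+0.00)·1400 + (+0.60)·1450 + (-0.30)·1050 = 555.00
  d_3 = (-0.05)·1400 + (-0.30)·1450 + (+0.95)·1050 = 492.50

d_2 = 555.00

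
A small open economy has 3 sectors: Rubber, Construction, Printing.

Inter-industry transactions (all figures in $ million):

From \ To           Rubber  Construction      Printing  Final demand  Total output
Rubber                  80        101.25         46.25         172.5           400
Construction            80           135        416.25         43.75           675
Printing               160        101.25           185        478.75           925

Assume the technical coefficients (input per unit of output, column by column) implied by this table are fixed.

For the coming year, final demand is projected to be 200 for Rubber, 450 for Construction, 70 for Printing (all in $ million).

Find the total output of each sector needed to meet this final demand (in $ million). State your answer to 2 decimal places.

x_R = 460.59, x_C = 957.38, x_P = 497.30

Technical coefficients a_ij = z_ij / X_j:
  a_RR = 80/400 = 0.20, a_CR = 80/400 = 0.20, a_PR = 160/400 = 0.40
  a_RC = 101.25/675 = 0.15, a_CC = 135/675 = 0.20, a_PC = 101.25/675 = 0.15
  a_RP = 46.25/925 = 0.05, a_CP = 416.25/925 = 0.45, a_PP = 185/925 = 0.20
I − A =
  [   0.80    -0.15    -0.05]
  [  -0.20     0.80    -0.45]
  [  -0.40    -0.15     0.80]
Cofactors of I−A, C_ij = (−1)^(i+j)·(minor ij) (rows/columns in the sector order above):
  C_11 = (0.80)(0.80) − (-0.45)(-0.15) = 0.5725
  C_12 = −[(-0.20)(0.80) − (-0.45)(-0.40)] = 0.3400
  C_13 = (-0.20)(-0.15) − (0.80)(-0.40) = 0.3500
  C_21 = −[(-0.15)(0.80) − (-0.05)(-0.15)] = 0.1275
  C_22 = (0.80)(0.80) − (-0.05)(-0.40) = 0.6200
  C_23 = −[(0.80)(-0.15) − (-0.15)(-0.40)] = 0.1800
  C_31 = (-0.15)(-0.45) − (-0.05)(0.80) = 0.1075
  C_32 = −[(0.80)(-0.45) − (-0.05)(-0.20)] = 0.3700
  C_33 = (0.80)(0.80) − (-0.15)(-0.20) = 0.6100
det(I−A) = Σ_j (I−A)_1j·C_1j = (0.80)(0.5725) + (-0.15)(0.3400) + (-0.05)(0.3500) = 0.3895
adj(I−A) = Cᵀ =
  [ 0.5725   0.1275   0.1075]
  [ 0.3400   0.6200   0.3700]
  [ 0.3500   0.1800   0.6100]
(I − A)⁻¹ = adj(I−A) / det(I−A) ≈
  [   1.4698     0.3273     0.2760]
  [   0.8729     1.5918     0.9499]
  [   0.8986     0.4621     1.5661]
x = (I − A)⁻¹ d = adj(I−A)·d / det(I−A), with det(I−A) = 0.3895:
  x_R = (0.5725·200 + 0.1275·450 + 0.1075·70) / 0.3895 = 179.40 / 0.3895 ≈ 460.59
  x_C = (0.3400·200 + 0.6200·450 + 0.3700·70) / 0.3895 = 372.90 / 0.3895 ≈ 957.38
  x_P = (0.3500·200 + 0.1800·450 + 0.6100·70) / 0.3895 = 193.70 / 0.3895 ≈ 497.30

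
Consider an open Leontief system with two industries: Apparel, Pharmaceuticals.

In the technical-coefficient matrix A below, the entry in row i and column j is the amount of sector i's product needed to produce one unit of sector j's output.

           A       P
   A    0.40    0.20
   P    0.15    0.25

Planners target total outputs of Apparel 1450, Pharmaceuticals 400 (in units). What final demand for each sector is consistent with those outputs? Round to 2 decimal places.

I − A =
  [   0.60    -0.20]
  [  -0.15     0.75]
d = (I − A) x:
  d_A = (+0.60)·1450 + (-0.20)·400 = 790.00
  d_P = (-0.15)·1450 + (+0.75)·400 = 82.50

d_A = 790.00, d_P = 82.50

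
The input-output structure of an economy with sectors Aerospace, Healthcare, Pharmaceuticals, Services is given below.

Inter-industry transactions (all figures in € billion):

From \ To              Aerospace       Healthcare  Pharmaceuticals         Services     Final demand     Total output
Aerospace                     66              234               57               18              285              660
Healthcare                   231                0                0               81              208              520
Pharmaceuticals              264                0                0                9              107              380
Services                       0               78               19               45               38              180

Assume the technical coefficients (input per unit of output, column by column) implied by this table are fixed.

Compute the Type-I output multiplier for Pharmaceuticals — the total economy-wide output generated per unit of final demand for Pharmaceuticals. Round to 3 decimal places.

Technical coefficients a_ij = z_ij / X_j:
  a_11 = 66/660 = 0.10, a_21 = 231/660 = 0.35, a_31 = 264/660 = 0.40, a_41 = 0/660 = 0.00
  a_12 = 234/520 = 0.45, a_22 = 0/520 = 0.00, a_32 = 0/520 = 0.00, a_42 = 78/520 = 0.15
  a_13 = 57/380 = 0.15, a_23 = 0/380 = 0.00, a_33 = 0/380 = 0.00, a_43 = 19/380 = 0.05
  a_14 = 18/180 = 0.10, a_24 = 81/180 = 0.45, a_34 = 9/180 = 0.05, a_44 = 45/180 = 0.25
I − A =
  [   0.90    -0.45    -0.15    -0.10]
  [  -0.35     1.00     0.00    -0.45]
  [  -0.40     0.00     1.00    -0.05]
  [   0.00    -0.15    -0.05     0.75]
Compute the cofactors C_ij = (−1)^(i+j)·(3×3 minor ij) of I−A; the adjugate is their transpose:
adj(I−A) = Cᵀ =
  [ 0.680000   0.352500   0.117500   0.310000]
  [ 0.270625   0.625750   0.061375   0.415625]
  [ 0.275625   0.147750   0.490875   0.158125]
  [ 0.072500   0.135000   0.045000   0.682500]
det(I−A) = Σ_j (I−A)_1j·C_1j = (0.90)(0.680000) + (-0.45)(0.270625) + (-0.15)(0.275625) + (-0.10)(0.072500) = 0.441625
(I − A)⁻¹ = adj(I−A) / det(I−A) ≈
  [   1.5398     0.7982     0.2661     0.7020]
  [   0.6128     1.4169     0.1390     0.9411]
  [   0.6241     0.3346     1.1115     0.3581]
  [   0.1642     0.3057     0.1019     1.5454]
The output multiplier for sector j is the column-j sum of the Leontief inverse (I − A)⁻¹ = adj(I−A) / det(I−A).
Column 3 of adj(I−A): (0.117500, 0.061375, 0.490875, 0.045000); det(I−A) = 0.441625.
m_3 = (0.117500 + 0.061375 + 0.490875 + 0.045000) / 0.441625 = 0.71475 / 0.441625 ≈ 1.618.

m_3 = 1.618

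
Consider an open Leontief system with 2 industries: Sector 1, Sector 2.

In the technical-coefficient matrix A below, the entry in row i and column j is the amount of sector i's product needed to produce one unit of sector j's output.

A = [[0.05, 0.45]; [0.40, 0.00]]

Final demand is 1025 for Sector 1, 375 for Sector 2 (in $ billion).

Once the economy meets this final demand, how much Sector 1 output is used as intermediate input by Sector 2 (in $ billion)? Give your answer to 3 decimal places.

z_12 = 447.808

I − A =
  [   0.95    -0.45]
  [  -0.40     1.00]
det(I−A) = (0.95)(1.00) − (-0.45)(-0.40) = 0.7700
adj(I−A) = [[1.00, 0.45], [0.40, 0.95]]
(I − A)⁻¹ = adj(I−A) / det(I−A) ≈
  [   1.2987     0.5844]
  [   0.5195     1.2338]
First solve x = (I − A)⁻¹ d = adj(I−A)·d / det(I−A); in particular x_2 = (0.40·1025 + 0.95·375) / 0.7700 = 766.25 / 0.7700 ≈ 995.12987.
Intermediate flow from 1 to 2: z_12 = a_12 · x_2 = 0.45 × 766.25 / 0.7700 = 344.8125 / 0.7700 ≈ 447.808.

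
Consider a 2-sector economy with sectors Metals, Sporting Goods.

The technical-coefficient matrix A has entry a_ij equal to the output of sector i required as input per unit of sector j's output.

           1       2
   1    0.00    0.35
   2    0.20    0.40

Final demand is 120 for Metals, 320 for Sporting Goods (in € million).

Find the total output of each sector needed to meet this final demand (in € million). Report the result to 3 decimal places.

I − A =
  [   1.00    -0.35]
  [  -0.20     0.60]
det(I−A) = (1.00)(0.60) − (-0.35)(-0.20) = 0.5300
adj(I−A) = [[0.60, 0.35], [0.20, 1.00]]
(I − A)⁻¹ = adj(I−A) / det(I−A) ≈
  [   1.1321     0.6604]
  [   0.3774     1.8868]
x = (I − A)⁻¹ d = adj(I−A)·d / det(I−A), with det(I−A) = 0.5300:
  x_1 = (0.60·120 + 0.35·320) / 0.5300 = 184.00 / 0.5300 ≈ 347.170
  x_2 = (0.20·120 + 1.00·320) / 0.5300 = 344.00 / 0.5300 ≈ 649.057

x_1 = 347.170, x_2 = 649.057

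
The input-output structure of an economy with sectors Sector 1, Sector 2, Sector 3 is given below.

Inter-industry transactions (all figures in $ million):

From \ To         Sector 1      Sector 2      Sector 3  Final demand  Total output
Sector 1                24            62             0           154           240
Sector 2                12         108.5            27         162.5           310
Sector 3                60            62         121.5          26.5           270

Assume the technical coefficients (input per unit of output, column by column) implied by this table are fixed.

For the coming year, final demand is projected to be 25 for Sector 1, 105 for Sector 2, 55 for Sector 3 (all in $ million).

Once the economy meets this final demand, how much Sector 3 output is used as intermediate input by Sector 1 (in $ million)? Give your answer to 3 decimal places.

Technical coefficients a_ij = z_ij / X_j:
  a_11 = 24/240 = 0.10, a_21 = 12/240 = 0.05, a_31 = 60/240 = 0.25
  a_12 = 62/310 = 0.20, a_22 = 108.5/310 = 0.35, a_32 = 62/310 = 0.20
  a_13 = 0/270 = 0.00, a_23 = 27/270 = 0.10, a_33 = 121.5/270 = 0.45
I − A =
  [   0.90    -0.20     0.00]
  [  -0.05     0.65    -0.10]
  [  -0.25    -0.20     0.55]
Cofactors of I−A, C_ij = (−1)^(i+j)·(minor ij) (rows/columns in the sector order above):
  C_11 = (0.65)(0.55) − (-0.10)(-0.20) = 0.3375
  C_12 = −[(-0.05)(0.55) − (-0.10)(-0.25)] = 0.0525
  C_13 = (-0.05)(-0.20) − (0.65)(-0.25) = 0.1725
  C_21 = −[(-0.20)(0.55) − (0.00)(-0.20)] = 0.1100
  C_22 = (0.90)(0.55) − (0.00)(-0.25) = 0.4950
  C_23 = −[(0.90)(-0.20) − (-0.20)(-0.25)] = 0.2300
  C_31 = (-0.20)(-0.10) − (0.00)(0.65) = 0.0200
  C_32 = −[(0.90)(-0.10) − (0.00)(-0.05)] = 0.0900
  C_33 = (0.90)(0.65) − (-0.20)(-0.05) = 0.5750
det(I−A) = Σ_j (I−A)_1j·C_1j = (0.90)(0.3375) + (-0.20)(0.0525) + (0.00)(0.1725) = 0.29325
adj(I−A) = Cᵀ =
  [ 0.3375   0.1100   0.0200]
  [ 0.0525   0.4950   0.0900]
  [ 0.1725   0.2300   0.5750]
(I − A)⁻¹ = adj(I−A) / det(I−A) ≈
  [   1.1509     0.3751     0.0682]
  [   0.1790     1.6880     0.3069]
  [   0.5882     0.7843     1.9608]
First solve x = (I − A)⁻¹ d = adj(I−A)·d / det(I−A); in particular x_1 = (0.3375·25 + 0.1100·105 + 0.0200·55) / 0.29325 = 21.0875 / 0.29325 ≈ 71.90963.
Intermediate flow from 3 to 1: z_31 = a_31 · x_1 = 0.25 × 21.0875 / 0.29325 = 5.271875 / 0.29325 ≈ 17.977.

z_31 = 17.977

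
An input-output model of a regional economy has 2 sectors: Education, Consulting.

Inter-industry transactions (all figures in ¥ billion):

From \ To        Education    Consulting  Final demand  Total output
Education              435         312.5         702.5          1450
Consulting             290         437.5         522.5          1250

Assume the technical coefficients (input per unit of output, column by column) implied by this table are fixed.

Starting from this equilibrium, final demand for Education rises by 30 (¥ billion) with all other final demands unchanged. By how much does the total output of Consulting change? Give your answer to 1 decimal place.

Technical coefficients a_ij = z_ij / X_j:
  a_EE = 435/1450 = 0.30, a_CE = 290/1450 = 0.20
  a_EC = 312.5/1250 = 0.25, a_CC = 437.5/1250 = 0.35
I − A =
  [   0.70    -0.25]
  [  -0.20     0.65]
det(I−A) = (0.70)(0.65) − (-0.25)(-0.20) = 0.4050
adj(I−A) = [[0.65, 0.25], [0.20, 0.70]]
(I − A)⁻¹ = adj(I−A) / det(I−A) ≈
  [   1.6049     0.6173]
  [   0.4938     1.7284]
Δx = (I − A)⁻¹ Δd with Δd having +30 in the Education component and 0 elsewhere.
So Δx_C = L_CE · (+30), where L_CE = adj(I−A)_CE / det(I−A) = 0.20 / 0.4050.
Δx_C = 0.20 × (+30) / 0.4050 = 6.00 / 0.4050 ≈ 14.8.

Δx_C = 14.8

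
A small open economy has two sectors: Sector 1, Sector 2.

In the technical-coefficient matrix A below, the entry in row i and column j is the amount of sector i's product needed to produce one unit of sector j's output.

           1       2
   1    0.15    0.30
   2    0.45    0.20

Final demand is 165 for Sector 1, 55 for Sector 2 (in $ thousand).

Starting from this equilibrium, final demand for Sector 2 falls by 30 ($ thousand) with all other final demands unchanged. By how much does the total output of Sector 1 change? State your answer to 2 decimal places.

I − A =
  [   0.85    -0.30]
  [  -0.45     0.80]
det(I−A) = (0.85)(0.80) − (-0.30)(-0.45) = 0.5450
adj(I−A) = [[0.80, 0.30], [0.45, 0.85]]
(I − A)⁻¹ = adj(I−A) / det(I−A) ≈
  [   1.4679     0.5505]
  [   0.8257     1.5596]
Δx = (I − A)⁻¹ Δd with Δd having -30 in the Sector 2 component and 0 elsewhere.
So Δx_1 = L_12 · (-30), where L_12 = adj(I−A)_12 / det(I−A) = 0.30 / 0.5450.
Δx_1 = 0.30 × (-30) / 0.5450 = -9.00 / 0.5450 ≈ -16.51.

Δx_1 = -16.51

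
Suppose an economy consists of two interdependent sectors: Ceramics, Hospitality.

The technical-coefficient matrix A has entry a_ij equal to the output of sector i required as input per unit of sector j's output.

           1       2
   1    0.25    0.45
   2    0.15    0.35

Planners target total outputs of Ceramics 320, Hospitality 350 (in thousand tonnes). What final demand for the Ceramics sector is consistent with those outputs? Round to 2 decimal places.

d_1 = 82.50

I − A =
  [   0.75    -0.45]
  [  -0.15     0.65]
d = (I − A) x:
  d_1 = (+0.75)·320 + (-0.45)·350 = 82.50
  d_2 = (-0.15)·320 + (+0.65)·350 = 179.50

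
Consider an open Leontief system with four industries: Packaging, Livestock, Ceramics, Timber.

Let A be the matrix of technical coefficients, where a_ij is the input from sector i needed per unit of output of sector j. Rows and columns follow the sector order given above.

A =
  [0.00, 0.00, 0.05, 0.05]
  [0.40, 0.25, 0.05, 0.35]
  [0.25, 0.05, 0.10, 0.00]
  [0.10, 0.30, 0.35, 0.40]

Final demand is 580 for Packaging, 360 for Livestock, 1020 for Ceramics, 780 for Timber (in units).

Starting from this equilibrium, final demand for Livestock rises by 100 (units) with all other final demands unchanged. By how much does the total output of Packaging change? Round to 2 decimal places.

I − A =
  [   1.00     0.00    -0.05    -0.05]
  [  -0.40     0.75    -0.05    -0.35]
  [  -0.25    -0.05     0.90     0.00]
  [  -0.10    -0.30    -0.35     0.60]
Compute the cofactors C_ij = (−1)^(i+j)·(3×3 minor ij) of I−A; the adjugate is their transpose:
adj(I−A) = Cᵀ =
  [ 0.302875   0.015875   0.031125   0.034500]
  [ 0.285625   0.523625   0.173000   0.329250]
  [ 0.100000   0.033500   0.335250   0.027875]
  [ 0.251625   0.284000   0.287250   0.662125]
det(I−A) = Σ_j (I−A)_1j·C_1j = (1.00)(0.302875) + (0.00)(0.285625) + (-0.05)(0.100000) + (-0.05)(0.251625) = 0.28529375
(I − A)⁻¹ = adj(I−A) / det(I−A) ≈
  [   1.0616     0.0556     0.1091     0.1209]
  [   1.0012     1.8354     0.6064     1.1541]
  [   0.3505     0.1174     1.1751     0.0977]
  [   0.8820     0.9955     1.0069     2.3209]
Δx = (I − A)⁻¹ Δd with Δd having +100 in the Livestock component and 0 elsewhere.
So Δx_P = L_PL · (+100), where L_PL = adj(I−A)_PL / det(I−A) = 0.015875 / 0.28529375.
Δx_P = 0.015875 × (+100) / 0.28529375 = 1.5875 / 0.28529375 ≈ 5.56.

Δx_P = 5.56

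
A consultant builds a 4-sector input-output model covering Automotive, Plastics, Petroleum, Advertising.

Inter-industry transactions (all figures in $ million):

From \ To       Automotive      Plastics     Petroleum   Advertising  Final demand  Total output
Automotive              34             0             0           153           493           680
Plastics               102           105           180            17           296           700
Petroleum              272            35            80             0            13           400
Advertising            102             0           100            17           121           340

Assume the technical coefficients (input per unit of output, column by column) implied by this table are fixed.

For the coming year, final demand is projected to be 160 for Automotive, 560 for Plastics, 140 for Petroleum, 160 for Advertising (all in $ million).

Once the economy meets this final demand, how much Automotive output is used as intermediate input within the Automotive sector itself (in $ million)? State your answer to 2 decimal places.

Technical coefficients a_ij = z_ij / X_j:
  a_11 = 34/680 = 0.05, a_21 = 102/680 = 0.15, a_31 = 272/680 = 0.40, a_41 = 102/680 = 0.15
  a_12 = 0/700 = 0.00, a_22 = 105/700 = 0.15, a_32 = 35/700 = 0.05, a_42 = 0/700 = 0.00
  a_13 = 0/400 = 0.00, a_23 = 180/400 = 0.45, a_33 = 80/400 = 0.20, a_43 = 100/400 = 0.25
  a_14 = 153/340 = 0.45, a_24 = 17/340 = 0.05, a_34 = 0/340 = 0.00, a_44 = 17/340 = 0.05
I − A =
  [   0.95     0.00     0.00    -0.45]
  [  -0.15     0.85    -0.45    -0.05]
  [  -0.40    -0.05     0.80     0.00]
  [  -0.15     0.00    -0.25     0.95]
Compute the cofactors C_ij = (−1)^(i+j)·(3×3 minor ij) of I−A; the adjugate is their transpose:
adj(I−A) = Cᵀ =
  [ 0.624000   0.005625   0.095625   0.295875]
  [ 0.296000   0.623000   0.404500   0.173000]
  [ 0.330500   0.041750   0.709750   0.158750]
  [ 0.185500   0.011875   0.201875   0.624625]
det(I−A) = Σ_j (I−A)_1j·C_1j = (0.95)(0.624000) + (0.00)(0.296000) + (0.00)(0.330500) + (-0.45)(0.185500) = 0.509325
(I − A)⁻¹ = adj(I−A) / det(I−A) ≈
  [   1.2252     0.0110     0.1877     0.5809]
  [   0.5812     1.2232     0.7942     0.3397]
  [   0.6489     0.0820     1.3935     0.3117]
  [   0.3642     0.0233     0.3964     1.2264]
First solve x = (I − A)⁻¹ d = adj(I−A)·d / det(I−A); in particular x_1 = (0.624000·160 + 0.005625·560 + 0.095625·140 + 0.295875·160) / 0.509325 = 163.7175 / 0.509325 ≈ 321.4401.
Intermediate flow from 1 to 1: z_11 = a_11 · x_1 = 0.05 × 163.7175 / 0.509325 = 8.185875 / 0.509325 ≈ 16.07.

z_11 = 16.07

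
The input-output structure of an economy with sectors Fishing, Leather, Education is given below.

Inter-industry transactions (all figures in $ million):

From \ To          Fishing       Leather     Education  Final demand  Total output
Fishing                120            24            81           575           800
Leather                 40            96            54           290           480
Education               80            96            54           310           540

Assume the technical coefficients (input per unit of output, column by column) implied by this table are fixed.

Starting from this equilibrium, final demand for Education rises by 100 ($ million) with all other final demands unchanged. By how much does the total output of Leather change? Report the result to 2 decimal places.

Δx_L = 15.98

Technical coefficients a_ij = z_ij / X_j:
  a_FF = 120/800 = 0.15, a_LF = 40/800 = 0.05, a_EF = 80/800 = 0.10
  a_FL = 24/480 = 0.05, a_LL = 96/480 = 0.20, a_EL = 96/480 = 0.20
  a_FE = 81/540 = 0.15, a_LE = 54/540 = 0.10, a_EE = 54/540 = 0.10
I − A =
  [   0.85    -0.05    -0.15]
  [  -0.05     0.80    -0.10]
  [  -0.10    -0.20     0.90]
Cofactors of I−A, C_ij = (−1)^(i+j)·(minor ij) (rows/columns in the sector order above):
  C_11 = (0.80)(0.90) − (-0.10)(-0.20) = 0.7000
  C_12 = −[(-0.05)(0.90) − (-0.10)(-0.10)] = 0.0550
  C_13 = (-0.05)(-0.20) − (0.80)(-0.10) = 0.0900
  C_21 = −[(-0.05)(0.90) − (-0.15)(-0.20)] = 0.0750
  C_22 = (0.85)(0.90) − (-0.15)(-0.10) = 0.7500
  C_23 = −[(0.85)(-0.20) − (-0.05)(-0.10)] = 0.1750
  C_31 = (-0.05)(-0.10) − (-0.15)(0.80) = 0.1250
  C_32 = −[(0.85)(-0.10) − (-0.15)(-0.05)] = 0.0925
  C_33 = (0.85)(0.80) − (-0.05)(-0.05) = 0.6775
det(I−A) = Σ_j (I−A)_1j·C_1j = (0.85)(0.7000) + (-0.05)(0.0550) + (-0.15)(0.0900) = 0.57875
adj(I−A) = Cᵀ =
  [ 0.7000   0.0750   0.1250]
  [ 0.0550   0.7500   0.0925]
  [ 0.0900   0.1750   0.6775]
(I − A)⁻¹ = adj(I−A) / det(I−A) ≈
  [   1.2095     0.1296     0.2160]
  [   0.0950     1.2959     0.1598]
  [   0.1555     0.3024     1.1706]
Δx = (I − A)⁻¹ Δd with Δd having +100 in the Education component and 0 elsewhere.
So Δx_L = L_LE · (+100), where L_LE = adj(I−A)_LE / det(I−A) = 0.0925 / 0.57875.
Δx_L = 0.0925 × (+100) / 0.57875 = 9.25 / 0.57875 ≈ 15.98.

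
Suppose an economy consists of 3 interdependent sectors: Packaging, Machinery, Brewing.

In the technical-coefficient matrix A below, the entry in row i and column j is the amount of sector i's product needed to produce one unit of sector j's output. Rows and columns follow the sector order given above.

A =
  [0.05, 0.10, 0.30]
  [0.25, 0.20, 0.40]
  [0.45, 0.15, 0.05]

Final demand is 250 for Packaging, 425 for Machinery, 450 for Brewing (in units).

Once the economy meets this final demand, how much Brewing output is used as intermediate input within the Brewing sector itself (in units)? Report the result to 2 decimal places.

I − A =
  [   0.95    -0.10    -0.30]
  [  -0.25     0.80    -0.40]
  [  -0.45    -0.15     0.95]
Cofactors of I−A, C_ij = (−1)^(i+j)·(minor ij) (rows/columns in the sector order above):
  C_11 = (0.80)(0.95) − (-0.40)(-0.15) = 0.7000
  C_12 = −[(-0.25)(0.95) − (-0.40)(-0.45)] = 0.4175
  C_13 = (-0.25)(-0.15) − (0.80)(-0.45) = 0.3975
  C_21 = −[(-0.10)(0.95) − (-0.30)(-0.15)] = 0.1400
  C_22 = (0.95)(0.95) − (-0.30)(-0.45) = 0.7675
  C_23 = −[(0.95)(-0.15) − (-0.10)(-0.45)] = 0.1875
  C_31 = (-0.10)(-0.40) − (-0.30)(0.80) = 0.2800
  C_32 = −[(0.95)(-0.40) − (-0.30)(-0.25)] = 0.4550
  C_33 = (0.95)(0.80) − (-0.10)(-0.25) = 0.7350
det(I−A) = Σ_j (I−A)_1j·C_1j = (0.95)(0.7000) + (-0.10)(0.4175) + (-0.30)(0.3975) = 0.5040
adj(I−A) = Cᵀ =
  [ 0.7000   0.1400   0.2800]
  [ 0.4175   0.7675   0.4550]
  [ 0.3975   0.1875   0.7350]
(I − A)⁻¹ = adj(I−A) / det(I−A) ≈
  [   1.3889     0.2778     0.5556]
  [   0.8284     1.5228     0.9028]
  [   0.7887     0.3720     1.4583]
First solve x = (I − A)⁻¹ d = adj(I−A)·d / det(I−A); in particular x_B = (0.3975·250 + 0.1875·425 + 0.7350·450) / 0.5040 = 509.8125 / 0.5040 ≈ 1011.5327.
Intermediate flow from B to B: z_BB = a_BB · x_B = 0.05 × 509.8125 / 0.5040 = 25.490625 / 0.5040 ≈ 50.58.

z_BB = 50.58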